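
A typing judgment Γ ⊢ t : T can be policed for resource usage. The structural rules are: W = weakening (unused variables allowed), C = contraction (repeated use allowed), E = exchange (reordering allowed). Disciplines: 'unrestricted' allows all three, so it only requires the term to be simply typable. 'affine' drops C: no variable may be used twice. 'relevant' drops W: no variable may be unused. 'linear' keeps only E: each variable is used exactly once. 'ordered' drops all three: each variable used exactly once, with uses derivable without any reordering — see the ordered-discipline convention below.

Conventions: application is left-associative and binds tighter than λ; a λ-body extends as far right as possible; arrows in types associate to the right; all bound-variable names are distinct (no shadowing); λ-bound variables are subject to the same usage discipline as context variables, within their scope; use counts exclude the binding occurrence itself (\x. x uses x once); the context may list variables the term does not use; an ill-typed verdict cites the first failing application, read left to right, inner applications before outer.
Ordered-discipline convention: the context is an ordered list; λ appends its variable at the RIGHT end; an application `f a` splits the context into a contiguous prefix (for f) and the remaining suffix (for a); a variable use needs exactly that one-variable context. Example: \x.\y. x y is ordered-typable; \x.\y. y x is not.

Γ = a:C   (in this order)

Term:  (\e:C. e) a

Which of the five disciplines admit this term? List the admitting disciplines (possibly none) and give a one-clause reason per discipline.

admitting disciplines: ordered, linear, affine, relevant, unrestricted
use counts: a=1; e (λ-bound)=1
use order (left to right): e, a
typing: the term checks, with type C
ordered ✓ (single-use (a, e), ordered derivation ok)
linear ✓ (a, e: one use apiece)
affine ✓ (a, e: no repeats, contraction unneeded)
relevant ✓ (at least one use each (a, e))
unrestricted ✓ (typability at C is all that's needed)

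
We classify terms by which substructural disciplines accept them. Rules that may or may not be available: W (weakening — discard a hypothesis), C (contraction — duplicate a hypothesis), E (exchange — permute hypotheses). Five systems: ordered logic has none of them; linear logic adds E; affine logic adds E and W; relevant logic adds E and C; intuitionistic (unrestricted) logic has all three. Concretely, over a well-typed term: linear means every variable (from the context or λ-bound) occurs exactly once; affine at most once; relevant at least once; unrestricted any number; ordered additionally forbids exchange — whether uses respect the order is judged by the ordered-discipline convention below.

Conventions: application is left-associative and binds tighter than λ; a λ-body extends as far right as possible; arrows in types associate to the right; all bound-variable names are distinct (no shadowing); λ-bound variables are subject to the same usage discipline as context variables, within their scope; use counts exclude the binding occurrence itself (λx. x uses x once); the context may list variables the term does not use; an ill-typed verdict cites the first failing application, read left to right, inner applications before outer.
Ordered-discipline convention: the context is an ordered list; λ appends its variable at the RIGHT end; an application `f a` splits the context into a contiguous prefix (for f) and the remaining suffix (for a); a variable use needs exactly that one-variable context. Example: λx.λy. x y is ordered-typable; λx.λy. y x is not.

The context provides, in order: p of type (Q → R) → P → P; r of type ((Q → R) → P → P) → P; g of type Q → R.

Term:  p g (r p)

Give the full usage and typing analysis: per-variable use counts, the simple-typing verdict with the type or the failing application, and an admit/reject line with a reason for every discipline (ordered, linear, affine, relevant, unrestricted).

usage: p ×2, r ×1, g ×1
uses in reading order: p, g, r, p
typing: well-typed — term : P
ordered: ✗, repeated use of p ×2
linear: ✗, repeated use of p ×2
affine: ✗, repeated use of p ×2
relevant: ✓, at least one use each (p, r, g)
unrestricted: ✓, well-typed at P; no restrictions here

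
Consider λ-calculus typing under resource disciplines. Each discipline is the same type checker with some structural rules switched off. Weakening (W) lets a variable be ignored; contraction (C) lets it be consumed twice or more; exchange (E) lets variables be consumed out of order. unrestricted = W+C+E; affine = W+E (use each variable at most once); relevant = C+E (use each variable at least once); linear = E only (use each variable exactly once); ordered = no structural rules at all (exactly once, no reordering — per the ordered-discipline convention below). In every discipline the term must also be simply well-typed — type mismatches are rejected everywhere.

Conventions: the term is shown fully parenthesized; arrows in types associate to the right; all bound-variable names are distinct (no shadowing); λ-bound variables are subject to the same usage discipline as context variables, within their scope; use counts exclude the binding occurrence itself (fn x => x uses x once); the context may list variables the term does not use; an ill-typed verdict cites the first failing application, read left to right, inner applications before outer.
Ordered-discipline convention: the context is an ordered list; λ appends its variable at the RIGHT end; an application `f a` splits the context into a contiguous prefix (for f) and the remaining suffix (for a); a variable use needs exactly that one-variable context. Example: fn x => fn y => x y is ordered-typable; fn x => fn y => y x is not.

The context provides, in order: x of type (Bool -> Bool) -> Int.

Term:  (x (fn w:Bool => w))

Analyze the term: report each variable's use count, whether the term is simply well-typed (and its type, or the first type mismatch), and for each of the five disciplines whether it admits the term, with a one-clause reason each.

variable uses: x ×1, w [bound] ×1
use order (left to right): x, w
typing: well-typed at Int
ordered: ✓, single-use (x, w), ordered derivation ok
linear: ✓, single use per variable (x, w)
affine: ✓, no duplicate uses among x, w
relevant: ✓, every one of x, w appears
unrestricted: ✓, type-checks (Int) and nothing is barred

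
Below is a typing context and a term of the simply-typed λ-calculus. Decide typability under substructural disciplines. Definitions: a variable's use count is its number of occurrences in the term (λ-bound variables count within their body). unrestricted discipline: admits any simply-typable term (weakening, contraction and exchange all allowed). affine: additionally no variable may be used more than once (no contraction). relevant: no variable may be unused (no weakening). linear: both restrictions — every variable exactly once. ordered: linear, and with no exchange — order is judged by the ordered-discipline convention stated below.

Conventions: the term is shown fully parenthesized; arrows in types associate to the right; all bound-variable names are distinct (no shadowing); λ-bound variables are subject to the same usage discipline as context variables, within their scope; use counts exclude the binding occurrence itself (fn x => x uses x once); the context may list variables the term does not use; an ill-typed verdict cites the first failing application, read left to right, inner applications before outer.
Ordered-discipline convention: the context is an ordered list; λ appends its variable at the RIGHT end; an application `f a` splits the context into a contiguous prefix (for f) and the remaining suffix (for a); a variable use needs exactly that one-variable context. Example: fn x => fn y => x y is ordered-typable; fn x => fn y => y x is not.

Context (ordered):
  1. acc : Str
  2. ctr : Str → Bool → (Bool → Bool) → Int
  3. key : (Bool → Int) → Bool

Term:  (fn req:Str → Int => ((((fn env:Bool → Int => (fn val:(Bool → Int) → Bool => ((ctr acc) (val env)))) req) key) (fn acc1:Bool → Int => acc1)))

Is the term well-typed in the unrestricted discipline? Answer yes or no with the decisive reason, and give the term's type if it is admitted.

no — a type mismatch blocks all five
use counts: acc: 1×, ctr: 1×, key: 1×, req [bound]: 1×, env [bound]: 1×, val [bound]: 1×, acc1 [bound]: 1×
use order (left to right): ctr, acc, val, env, req, key, acc1
typing: ill-typed: a function awaiting Bool → Int gets Str → Int
summary: ordered ✗, linear ✗, affine ✗, relevant ✗, unrestricted ✗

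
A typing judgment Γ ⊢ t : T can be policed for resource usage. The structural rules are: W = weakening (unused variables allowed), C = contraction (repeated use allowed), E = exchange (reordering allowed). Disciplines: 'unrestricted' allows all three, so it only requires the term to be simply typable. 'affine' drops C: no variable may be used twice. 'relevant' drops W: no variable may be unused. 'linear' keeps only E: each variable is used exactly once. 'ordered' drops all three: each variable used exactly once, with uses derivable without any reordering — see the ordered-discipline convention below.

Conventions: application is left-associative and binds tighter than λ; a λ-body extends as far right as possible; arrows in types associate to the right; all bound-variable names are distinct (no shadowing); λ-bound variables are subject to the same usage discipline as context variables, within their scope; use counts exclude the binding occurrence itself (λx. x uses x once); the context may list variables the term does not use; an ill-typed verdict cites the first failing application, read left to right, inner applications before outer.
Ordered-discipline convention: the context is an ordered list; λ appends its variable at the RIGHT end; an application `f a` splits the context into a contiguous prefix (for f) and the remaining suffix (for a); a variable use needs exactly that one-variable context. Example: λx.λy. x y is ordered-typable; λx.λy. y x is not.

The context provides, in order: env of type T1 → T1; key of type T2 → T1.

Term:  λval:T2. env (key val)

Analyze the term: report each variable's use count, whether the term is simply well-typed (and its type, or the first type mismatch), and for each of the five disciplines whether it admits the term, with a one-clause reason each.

usage: env ×1, key ×1, val [bound] ×1
order of uses: env, key, val
typing: ✓ — T2 → T1
ordered ✓ (env, key, val: once each, no exchange needed)
linear ✓ (env, key, val: one use apiece)
affine ✓ (at most one use each (env, key, val))
relevant ✓ (none of env, key, val goes unused)
unrestricted ✓ (typability at T2 → T1 is all that's needed)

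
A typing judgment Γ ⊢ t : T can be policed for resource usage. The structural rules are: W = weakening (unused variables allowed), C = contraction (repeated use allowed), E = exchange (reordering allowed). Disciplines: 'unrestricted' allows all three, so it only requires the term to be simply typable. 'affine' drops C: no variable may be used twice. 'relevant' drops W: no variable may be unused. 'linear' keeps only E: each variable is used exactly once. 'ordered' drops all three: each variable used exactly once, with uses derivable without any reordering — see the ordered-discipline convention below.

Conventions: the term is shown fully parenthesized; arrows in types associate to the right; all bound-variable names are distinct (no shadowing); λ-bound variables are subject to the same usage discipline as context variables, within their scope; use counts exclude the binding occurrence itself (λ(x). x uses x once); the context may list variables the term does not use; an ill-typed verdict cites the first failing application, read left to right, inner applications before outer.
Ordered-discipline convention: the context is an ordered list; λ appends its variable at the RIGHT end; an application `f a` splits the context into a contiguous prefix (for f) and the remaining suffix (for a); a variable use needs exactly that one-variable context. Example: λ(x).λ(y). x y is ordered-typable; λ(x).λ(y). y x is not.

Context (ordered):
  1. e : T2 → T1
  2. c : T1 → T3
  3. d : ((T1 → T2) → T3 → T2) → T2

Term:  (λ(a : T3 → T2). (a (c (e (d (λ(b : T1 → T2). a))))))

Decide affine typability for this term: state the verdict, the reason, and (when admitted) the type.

no — repeated use of a ×2
variable uses: e ×1; c ×1; d ×1; a (λ-bound) ×2; b (λ-bound) ×0
left-to-right use order: a, c, e, d, a
typing: well-typed — term : (T3 → T2) → T2
summary: ordered ✗ | linear ✗ | affine ✗ | relevant ✗ | unrestricted ✓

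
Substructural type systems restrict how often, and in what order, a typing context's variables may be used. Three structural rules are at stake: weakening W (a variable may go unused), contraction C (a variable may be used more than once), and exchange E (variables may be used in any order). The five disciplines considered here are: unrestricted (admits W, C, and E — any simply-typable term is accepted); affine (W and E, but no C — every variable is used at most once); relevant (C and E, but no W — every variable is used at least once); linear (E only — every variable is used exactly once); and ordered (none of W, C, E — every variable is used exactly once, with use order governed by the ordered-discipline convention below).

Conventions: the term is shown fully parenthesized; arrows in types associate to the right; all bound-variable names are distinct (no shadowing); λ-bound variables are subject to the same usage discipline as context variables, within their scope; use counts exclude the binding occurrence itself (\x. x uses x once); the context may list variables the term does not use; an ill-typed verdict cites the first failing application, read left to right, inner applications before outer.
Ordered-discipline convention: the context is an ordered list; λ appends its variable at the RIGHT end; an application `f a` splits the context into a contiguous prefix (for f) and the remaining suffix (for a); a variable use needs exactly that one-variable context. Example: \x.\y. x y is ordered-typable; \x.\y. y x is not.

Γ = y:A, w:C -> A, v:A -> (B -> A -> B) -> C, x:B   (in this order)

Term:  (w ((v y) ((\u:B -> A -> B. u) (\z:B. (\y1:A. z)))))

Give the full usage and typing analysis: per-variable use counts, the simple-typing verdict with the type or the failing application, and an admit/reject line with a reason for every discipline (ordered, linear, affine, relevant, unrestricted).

variable uses: y ×1; w ×1; v ×1; x ×0; u (bound) ×1; z (bound) ×1; y1 (bound) ×0
order of uses: w, v, y, u, z
typing: ✓ — A
ordered: ✗, unused: x, y1 — weakening required
linear: ✗, unused: x, y1 — weakening required
affine: ✓, no duplicate uses among y, w, v, x, u, z, y1
relevant: ✗, unused: x, y1 — weakening required
unrestricted: ✓, simply typable at A; W, C, E all held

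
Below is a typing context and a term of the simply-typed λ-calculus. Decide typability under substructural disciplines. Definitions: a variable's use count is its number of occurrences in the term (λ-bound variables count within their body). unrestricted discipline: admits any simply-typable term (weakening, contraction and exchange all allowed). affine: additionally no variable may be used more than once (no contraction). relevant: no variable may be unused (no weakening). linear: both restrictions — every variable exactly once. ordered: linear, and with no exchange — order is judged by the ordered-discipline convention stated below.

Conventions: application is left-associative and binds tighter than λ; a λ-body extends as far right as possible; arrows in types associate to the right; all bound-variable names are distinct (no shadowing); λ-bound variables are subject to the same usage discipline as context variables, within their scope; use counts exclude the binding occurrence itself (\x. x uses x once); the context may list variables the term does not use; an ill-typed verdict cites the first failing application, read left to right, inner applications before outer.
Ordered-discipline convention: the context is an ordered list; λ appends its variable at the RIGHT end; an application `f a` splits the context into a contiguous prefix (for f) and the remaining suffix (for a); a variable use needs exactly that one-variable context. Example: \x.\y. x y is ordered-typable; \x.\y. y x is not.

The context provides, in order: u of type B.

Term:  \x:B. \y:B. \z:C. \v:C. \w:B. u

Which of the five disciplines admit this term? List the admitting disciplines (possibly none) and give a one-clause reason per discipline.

admitted in: affine, unrestricted
variable uses: u ×1; x (bound) ×0; y (bound) ×0; z (bound) ×0; v (bound) ×0; w (bound) ×0
left-to-right use order: u
typing: the term checks, with type B → B → C → C → B → B
ordered: ✗ — needs weakening: x, y, z, v, w unused
linear: ✗ — needs weakening: x, y, z, v, w unused
affine: ✓ — at most one use each (u, x, y, z, v, w)
relevant: ✗ — needs weakening: x, y, z, v, w unused
unrestricted: ✓ — simply typable at B → B → C → C → B → B; W, C, E all held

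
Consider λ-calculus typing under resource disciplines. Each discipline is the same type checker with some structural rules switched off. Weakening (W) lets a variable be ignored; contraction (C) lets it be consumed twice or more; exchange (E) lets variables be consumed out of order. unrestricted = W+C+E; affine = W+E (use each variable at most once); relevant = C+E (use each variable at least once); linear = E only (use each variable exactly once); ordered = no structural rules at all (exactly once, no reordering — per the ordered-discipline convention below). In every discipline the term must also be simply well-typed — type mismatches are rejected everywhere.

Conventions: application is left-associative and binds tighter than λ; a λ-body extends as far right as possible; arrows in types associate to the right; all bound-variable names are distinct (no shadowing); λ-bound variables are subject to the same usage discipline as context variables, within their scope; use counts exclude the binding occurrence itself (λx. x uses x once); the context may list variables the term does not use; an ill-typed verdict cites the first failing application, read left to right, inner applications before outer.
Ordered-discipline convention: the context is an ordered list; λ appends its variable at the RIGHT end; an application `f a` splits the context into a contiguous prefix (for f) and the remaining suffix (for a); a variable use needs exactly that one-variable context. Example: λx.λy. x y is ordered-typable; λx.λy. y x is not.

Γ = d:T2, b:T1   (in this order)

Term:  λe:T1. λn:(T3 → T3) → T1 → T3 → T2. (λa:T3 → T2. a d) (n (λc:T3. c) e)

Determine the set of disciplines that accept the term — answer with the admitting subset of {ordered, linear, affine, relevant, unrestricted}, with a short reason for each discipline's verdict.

admitting disciplines: none
counts: d: 1, b: 0, e (λ-bound): 1, n (λ-bound): 1, a (λ-bound): 1, c (λ-bound): 1
uses in reading order: a, d, n, c, e
typing: ill-typed: a function awaiting T3 gets T2
ordered: ✗, the type mismatch rejects it
linear: ✗, not simply typable
affine: ✗, fails simple typing
relevant: ✗, a type mismatch blocks all five
unrestricted: ✗, the type mismatch rejects it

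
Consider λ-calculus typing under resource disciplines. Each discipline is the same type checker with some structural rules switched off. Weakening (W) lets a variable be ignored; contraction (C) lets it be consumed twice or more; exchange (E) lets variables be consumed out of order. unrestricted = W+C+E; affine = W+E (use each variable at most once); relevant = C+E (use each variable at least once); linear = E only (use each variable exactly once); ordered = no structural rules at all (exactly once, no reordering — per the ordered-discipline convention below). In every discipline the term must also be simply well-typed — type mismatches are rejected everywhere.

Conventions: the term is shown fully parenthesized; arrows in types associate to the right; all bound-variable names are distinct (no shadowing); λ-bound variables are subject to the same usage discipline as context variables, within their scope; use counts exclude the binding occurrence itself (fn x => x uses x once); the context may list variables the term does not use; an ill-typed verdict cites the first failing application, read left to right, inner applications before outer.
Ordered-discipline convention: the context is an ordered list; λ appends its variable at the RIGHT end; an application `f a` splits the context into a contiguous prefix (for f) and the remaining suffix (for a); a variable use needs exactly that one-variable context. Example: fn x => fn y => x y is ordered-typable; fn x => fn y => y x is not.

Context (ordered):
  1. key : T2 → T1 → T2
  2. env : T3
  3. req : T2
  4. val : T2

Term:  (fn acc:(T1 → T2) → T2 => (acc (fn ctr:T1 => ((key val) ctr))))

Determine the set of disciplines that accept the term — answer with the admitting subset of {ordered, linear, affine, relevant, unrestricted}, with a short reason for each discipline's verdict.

accepted by: affine, unrestricted
variable uses: key: 1×, env: 0×, req: 0×, val: 1×, acc (λ-bound): 1×, ctr (λ-bound): 1×
uses in reading order: acc, key, val, ctr
typing: ✓ — ((T1 → T2) → T2) → T2
ordered: ✗, unused: env, req — weakening required
linear: ✗, unused: env, req — weakening required
affine: ✓, key, env, req, val, acc, ctr: no repeats, contraction unneeded
relevant: ✗, unused: env, req — weakening required
unrestricted: ✓, type-checks (((T1 → T2) → T2) → T2) and nothing is barred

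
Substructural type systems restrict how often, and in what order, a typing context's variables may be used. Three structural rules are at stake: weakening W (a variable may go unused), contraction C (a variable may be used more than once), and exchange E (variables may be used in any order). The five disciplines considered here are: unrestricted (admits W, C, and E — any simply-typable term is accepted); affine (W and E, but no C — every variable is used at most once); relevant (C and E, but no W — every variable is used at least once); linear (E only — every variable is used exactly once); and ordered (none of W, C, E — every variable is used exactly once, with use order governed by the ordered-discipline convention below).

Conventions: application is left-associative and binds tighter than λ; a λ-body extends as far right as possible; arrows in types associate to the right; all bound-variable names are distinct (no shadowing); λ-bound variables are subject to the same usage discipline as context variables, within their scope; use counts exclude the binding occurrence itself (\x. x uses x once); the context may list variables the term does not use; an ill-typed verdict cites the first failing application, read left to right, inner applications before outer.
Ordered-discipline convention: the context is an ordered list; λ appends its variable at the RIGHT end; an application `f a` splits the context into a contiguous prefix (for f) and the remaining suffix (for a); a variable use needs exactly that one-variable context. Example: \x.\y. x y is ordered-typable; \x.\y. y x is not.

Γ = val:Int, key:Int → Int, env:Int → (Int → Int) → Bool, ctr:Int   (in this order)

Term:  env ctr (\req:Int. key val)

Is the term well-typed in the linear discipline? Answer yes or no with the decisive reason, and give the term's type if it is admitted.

no — req never used (weakening)
variable uses: val=1; key=1; env=1; ctr=1; req (bound)=0
order of uses: env, ctr, key, val
typing: well-typed — term : Bool
across the five disciplines: ordered ✗ | linear ✗ | affine ✓ | relevant ✗ | unrestricted ✓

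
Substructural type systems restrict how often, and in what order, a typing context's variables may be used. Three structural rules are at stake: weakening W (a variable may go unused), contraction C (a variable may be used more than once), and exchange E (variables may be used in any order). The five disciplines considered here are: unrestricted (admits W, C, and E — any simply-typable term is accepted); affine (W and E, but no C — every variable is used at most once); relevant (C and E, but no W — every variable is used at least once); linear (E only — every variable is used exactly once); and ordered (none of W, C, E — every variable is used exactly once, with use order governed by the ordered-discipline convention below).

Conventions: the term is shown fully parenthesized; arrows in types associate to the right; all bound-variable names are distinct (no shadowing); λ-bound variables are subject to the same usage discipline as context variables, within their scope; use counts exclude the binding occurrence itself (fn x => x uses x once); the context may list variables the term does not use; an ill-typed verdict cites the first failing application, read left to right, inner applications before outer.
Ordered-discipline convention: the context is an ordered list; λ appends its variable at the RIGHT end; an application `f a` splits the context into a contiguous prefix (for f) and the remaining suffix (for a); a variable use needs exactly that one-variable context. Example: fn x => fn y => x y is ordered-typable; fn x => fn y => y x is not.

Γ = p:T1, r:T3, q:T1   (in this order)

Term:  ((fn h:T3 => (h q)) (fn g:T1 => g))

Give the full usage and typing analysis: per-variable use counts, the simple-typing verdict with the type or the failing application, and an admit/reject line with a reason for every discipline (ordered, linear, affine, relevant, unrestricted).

variable uses: p: 0×; r: 0×; q: 1×; h (bound): 1×; g (bound): 1×
uses in reading order: h, q, g
typing: ill-typed: can't apply a value of type T3
ordered: ✗ — fails simple typing
linear: ✗ — a type mismatch blocks all five
affine: ✗ — the type mismatch rejects it
relevant: ✗ — not simply typable
unrestricted: ✗ — fails simple typing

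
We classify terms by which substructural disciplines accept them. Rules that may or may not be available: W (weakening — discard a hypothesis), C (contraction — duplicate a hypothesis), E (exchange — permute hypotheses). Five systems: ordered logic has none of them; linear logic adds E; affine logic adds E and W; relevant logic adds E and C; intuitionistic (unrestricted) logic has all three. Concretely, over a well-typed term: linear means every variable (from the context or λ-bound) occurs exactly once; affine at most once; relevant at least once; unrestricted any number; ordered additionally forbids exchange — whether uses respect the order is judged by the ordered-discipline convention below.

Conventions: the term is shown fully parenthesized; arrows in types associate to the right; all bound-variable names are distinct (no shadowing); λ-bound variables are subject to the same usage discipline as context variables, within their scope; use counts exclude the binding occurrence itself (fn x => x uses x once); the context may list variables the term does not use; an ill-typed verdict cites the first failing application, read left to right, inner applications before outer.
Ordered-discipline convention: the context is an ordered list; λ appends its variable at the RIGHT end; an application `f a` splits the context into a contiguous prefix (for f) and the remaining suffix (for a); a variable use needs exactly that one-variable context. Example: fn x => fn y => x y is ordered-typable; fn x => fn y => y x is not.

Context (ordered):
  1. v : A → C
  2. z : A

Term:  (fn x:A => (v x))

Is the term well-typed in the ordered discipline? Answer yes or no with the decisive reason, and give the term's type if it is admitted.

no — unused: z — weakening required
use counts: v=1, z=0, x [bound]=1
use order (left to right): v, x
typing: ✓ — A → C
all disciplines: ordered ✗ | linear ✗ | affine ✓ | relevant ✗ | unrestricted ✓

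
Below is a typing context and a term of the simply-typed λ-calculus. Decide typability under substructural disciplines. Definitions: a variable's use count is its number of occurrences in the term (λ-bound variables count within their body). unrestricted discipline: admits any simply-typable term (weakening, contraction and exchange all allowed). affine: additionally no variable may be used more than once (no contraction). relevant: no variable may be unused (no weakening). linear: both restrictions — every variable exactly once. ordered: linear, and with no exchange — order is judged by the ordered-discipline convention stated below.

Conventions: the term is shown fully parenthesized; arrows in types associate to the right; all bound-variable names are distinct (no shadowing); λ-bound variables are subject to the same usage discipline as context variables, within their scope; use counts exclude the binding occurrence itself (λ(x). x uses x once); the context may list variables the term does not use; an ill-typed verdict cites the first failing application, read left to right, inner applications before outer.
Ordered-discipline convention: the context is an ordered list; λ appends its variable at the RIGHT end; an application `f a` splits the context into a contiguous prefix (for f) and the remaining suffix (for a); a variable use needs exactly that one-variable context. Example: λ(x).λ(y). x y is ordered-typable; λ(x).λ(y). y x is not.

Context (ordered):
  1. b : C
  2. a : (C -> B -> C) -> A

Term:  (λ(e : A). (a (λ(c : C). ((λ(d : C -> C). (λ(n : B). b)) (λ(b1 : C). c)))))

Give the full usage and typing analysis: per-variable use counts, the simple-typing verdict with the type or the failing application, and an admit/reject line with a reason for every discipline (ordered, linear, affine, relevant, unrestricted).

variable uses: b=1, a=1, e (bound)=0, c (bound)=1, d (bound)=0, n (bound)=0, b1 (bound)=0
left-to-right use order: a, b, c
typing: the term checks, with type A -> A
ordered ✗ (e, d, n, b1 left unused)
linear ✗ (e, d, n, b1 left unused)
affine ✓ (none of b, a, e, c, d, n, b1 used more than once)
relevant ✗ (e, d, n, b1 left unused)
unrestricted ✓ (well-typed at A -> A; no restrictions here)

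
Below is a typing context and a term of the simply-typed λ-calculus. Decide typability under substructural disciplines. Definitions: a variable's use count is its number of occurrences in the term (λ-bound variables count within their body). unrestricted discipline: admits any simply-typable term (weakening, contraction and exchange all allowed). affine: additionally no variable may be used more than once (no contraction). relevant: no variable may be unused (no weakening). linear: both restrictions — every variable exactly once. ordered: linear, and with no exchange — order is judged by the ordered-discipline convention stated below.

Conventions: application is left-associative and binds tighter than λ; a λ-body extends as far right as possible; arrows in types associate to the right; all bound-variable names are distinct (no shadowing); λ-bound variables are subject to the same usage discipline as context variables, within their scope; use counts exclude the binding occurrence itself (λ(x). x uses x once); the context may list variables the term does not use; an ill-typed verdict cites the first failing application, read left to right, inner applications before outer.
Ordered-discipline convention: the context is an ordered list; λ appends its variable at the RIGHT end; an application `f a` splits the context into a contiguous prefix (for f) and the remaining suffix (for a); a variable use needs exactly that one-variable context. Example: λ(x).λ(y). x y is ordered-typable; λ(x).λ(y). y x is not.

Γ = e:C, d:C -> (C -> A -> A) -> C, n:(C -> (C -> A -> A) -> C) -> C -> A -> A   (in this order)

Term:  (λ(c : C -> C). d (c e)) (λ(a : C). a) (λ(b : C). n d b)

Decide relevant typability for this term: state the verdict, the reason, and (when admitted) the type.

yes — every one of e, d, n, c, a, b appears; term : C
use counts: e: 1, d: 2, n: 1, c [bound]: 1, a [bound]: 1, b [bound]: 1
order of uses: d, c, e, a, n, d, b
typing: ✓ — C
across the five disciplines: ordered ✗, linear ✗, affine ✗, relevant ✓, unrestricted ✓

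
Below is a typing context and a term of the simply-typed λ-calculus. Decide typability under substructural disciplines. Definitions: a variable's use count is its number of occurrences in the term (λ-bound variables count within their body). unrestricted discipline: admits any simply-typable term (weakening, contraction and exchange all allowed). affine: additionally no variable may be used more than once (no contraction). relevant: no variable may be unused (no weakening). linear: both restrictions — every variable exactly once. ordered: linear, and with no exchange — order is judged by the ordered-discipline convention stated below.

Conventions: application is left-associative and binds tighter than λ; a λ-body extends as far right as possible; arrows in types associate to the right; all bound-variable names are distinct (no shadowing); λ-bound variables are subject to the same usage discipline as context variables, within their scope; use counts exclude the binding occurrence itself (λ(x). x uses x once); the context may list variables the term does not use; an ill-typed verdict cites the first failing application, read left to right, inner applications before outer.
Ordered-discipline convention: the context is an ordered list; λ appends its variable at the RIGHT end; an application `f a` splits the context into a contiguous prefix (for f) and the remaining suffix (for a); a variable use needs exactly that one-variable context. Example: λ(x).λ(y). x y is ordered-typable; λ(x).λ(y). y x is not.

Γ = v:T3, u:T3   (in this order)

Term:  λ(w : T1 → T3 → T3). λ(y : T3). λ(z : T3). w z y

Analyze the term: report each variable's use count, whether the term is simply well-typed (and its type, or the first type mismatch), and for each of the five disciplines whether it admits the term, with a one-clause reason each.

variable uses: v: 0×, u: 0×, w [bound]: 1×, y [bound]: 1×, z [bound]: 1×
use order (left to right): w, z, y
typing: ill-typed: an application expects T1 but receives T3
ordered: ✗ — the type mismatch rejects it
linear: ✗ — not simply typable
affine: ✗ — fails simple typing
relevant: ✗ — a type mismatch blocks all five
unrestricted: ✗ — the type mismatch rejects it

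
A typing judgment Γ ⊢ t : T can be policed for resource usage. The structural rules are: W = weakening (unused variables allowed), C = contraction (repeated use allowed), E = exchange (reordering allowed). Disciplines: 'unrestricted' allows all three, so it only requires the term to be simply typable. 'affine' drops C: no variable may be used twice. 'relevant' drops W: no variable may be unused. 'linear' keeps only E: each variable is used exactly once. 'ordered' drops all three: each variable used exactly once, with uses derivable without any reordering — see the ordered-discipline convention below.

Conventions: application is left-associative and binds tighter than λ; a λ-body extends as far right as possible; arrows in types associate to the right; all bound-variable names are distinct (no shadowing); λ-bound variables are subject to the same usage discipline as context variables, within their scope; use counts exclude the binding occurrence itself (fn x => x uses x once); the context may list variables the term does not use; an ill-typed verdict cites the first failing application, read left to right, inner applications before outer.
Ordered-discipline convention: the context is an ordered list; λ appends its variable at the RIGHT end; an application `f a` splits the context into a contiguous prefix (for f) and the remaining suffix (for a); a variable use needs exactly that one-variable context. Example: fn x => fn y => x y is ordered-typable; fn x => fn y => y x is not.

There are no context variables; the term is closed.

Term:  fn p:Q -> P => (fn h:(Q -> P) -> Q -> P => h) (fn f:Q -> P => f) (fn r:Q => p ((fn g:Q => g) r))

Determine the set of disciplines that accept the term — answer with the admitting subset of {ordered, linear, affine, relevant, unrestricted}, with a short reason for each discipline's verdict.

accepted by: ordered, linear, affine, relevant, unrestricted
use counts: p [bound] ×1; h [bound] ×1; f [bound] ×1; r [bound] ×1; g [bound] ×1
uses in reading order: h, f, p, g, r
typing: the term checks, with type (Q -> P) -> Q -> P
ordered: ✓ — one use each (p, h, f, r, g); ordered split holds
linear: ✓ — single use per variable (p, h, f, r, g)
affine: ✓ — no duplicate uses among p, h, f, r, g
relevant: ✓ — at least one use each (p, h, f, r, g)
unrestricted: ✓ — type-checks ((Q -> P) -> Q -> P) and nothing is barred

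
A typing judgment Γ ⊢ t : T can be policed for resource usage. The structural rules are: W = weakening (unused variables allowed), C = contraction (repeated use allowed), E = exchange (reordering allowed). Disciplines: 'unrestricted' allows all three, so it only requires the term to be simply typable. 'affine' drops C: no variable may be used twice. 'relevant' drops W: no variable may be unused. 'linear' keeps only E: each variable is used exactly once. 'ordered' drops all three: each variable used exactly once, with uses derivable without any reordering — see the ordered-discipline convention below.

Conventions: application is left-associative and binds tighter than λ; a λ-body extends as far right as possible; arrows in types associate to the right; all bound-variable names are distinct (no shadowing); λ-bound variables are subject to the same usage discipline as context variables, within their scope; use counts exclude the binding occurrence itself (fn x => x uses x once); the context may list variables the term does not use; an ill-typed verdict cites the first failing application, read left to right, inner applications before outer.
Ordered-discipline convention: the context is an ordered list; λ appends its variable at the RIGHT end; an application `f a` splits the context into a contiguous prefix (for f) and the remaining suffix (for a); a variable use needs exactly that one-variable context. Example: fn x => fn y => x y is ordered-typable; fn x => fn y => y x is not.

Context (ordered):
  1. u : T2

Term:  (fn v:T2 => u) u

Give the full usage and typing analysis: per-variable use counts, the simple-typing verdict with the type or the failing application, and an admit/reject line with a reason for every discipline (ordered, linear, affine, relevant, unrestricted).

variable uses: u ×2, v (λ-bound) ×0
use order (left to right): u, u
typing: the term checks, with type T2
ordered ✗ (needs contraction — u ×2; needs weakening: v unused)
linear ✗ (needs contraction — u ×2; needs weakening: v unused)
affine ✗ (needs contraction — u ×2)
relevant ✗ (needs weakening: v unused)
unrestricted ✓ (well-typed at T2; no restrictions here)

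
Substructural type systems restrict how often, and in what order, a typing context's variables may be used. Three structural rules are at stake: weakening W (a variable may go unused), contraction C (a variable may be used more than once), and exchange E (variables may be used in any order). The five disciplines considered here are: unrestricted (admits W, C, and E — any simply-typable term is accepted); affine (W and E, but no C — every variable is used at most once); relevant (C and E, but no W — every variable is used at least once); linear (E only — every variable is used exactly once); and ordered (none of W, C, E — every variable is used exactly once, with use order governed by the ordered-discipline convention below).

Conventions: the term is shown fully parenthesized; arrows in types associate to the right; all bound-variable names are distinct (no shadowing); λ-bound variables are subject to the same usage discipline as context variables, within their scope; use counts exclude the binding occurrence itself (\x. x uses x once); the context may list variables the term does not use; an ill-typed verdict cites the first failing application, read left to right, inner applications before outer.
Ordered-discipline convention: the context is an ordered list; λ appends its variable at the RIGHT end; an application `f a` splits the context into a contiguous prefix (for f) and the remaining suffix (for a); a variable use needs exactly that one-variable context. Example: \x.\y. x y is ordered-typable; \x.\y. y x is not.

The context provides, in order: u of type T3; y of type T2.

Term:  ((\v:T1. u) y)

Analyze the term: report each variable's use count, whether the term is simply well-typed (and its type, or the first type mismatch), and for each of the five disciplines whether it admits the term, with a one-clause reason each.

counts: u: 1×, y: 1×, v (λ-bound): 0×
use order (left to right): u, y
typing: ill-typed: a function awaiting T1 gets T2
ordered: ✗ — the type mismatch rejects it
linear: ✗ — not simply typable
affine: ✗ — fails simple typing
relevant: ✗ — a type mismatch blocks all five
unrestricted: ✗ — the type mismatch rejects it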